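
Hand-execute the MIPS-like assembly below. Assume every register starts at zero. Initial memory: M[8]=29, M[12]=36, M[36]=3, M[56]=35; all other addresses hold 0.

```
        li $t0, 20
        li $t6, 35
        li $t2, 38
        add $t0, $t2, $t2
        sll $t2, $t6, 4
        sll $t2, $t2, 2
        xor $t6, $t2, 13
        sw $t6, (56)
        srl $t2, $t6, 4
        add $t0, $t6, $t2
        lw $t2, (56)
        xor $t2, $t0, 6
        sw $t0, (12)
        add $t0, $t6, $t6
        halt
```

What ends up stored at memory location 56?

2253

after li $t0, 20: $t0=20
after li $t6, 35: $t6=35
after li $t2, 38: $t2=38
after add $t0, $t2, $t2: $t0=38+38=76
after sll $t2, $t6, 4: $t2=35<<4=560
after sll $t2, $t2, 2: $t2=560<<2=2240
after xor $t6, $t2, 13: $t6=2240^13=2253
sw $t6, (56) → M[56]=2253
after srl $t2, $t6, 4: $t2=2253>>4=140
after add $t0, $t6, $t2: $t0=2253+140=2393
after lw $t2, (56): $t2=M[56]=2253
after xor $t2, $t0, 6: $t2=2393^6=2399
sw $t0, (12) → M[12]=2393
after add $t0, $t6, $t6: $t0=2253+2253=4506
halt.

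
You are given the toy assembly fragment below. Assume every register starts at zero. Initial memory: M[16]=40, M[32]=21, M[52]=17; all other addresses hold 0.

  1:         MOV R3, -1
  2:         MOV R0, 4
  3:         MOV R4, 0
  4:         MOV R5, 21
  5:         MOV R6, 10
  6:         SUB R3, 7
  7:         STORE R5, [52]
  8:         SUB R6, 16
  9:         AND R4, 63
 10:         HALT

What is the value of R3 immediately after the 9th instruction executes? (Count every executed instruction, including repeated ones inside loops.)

-8

R3=-1
R0=4
R4=0
R5=21
R6=10
R3=(-1)-7=-8
STORE R5, [52] → M[52]=21
R6=10-16=-6
R4=0&63=0
After step 9: R3 = -8.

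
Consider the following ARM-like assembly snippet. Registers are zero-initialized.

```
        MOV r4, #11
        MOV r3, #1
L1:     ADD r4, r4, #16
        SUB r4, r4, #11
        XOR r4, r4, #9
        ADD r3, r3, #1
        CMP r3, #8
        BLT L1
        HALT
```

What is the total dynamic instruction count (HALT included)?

r4=11
r3=1
r4=11+16=27
r4=27-11=16
r4=16^9=25
r3=1+1=2
CMP r3, #8  (cmp 2,8)
BLT L1: taken
r4=25+16=41
r4=41-11=30
r4=30^9=23
r3=2+1=3
CMP r3, #8  (cmp 3,8)
BLT L1: taken
r4=23+16=39
r4=39-11=28
r4=28^9=21
r3=3+1=4
CMP r3, #8  (cmp 4,8)
BLT L1: taken
r4=21+16=37
r4=37-11=26
r4=26^9=19
r3=4+1=5
CMP r3, #8  (cmp 5,8)
BLT L1: taken
r4=19+16=35
r4=35-11=24
r4=24^9=17
r3=5+1=6
CMP r3, #8  (cmp 6,8)
BLT L1: taken
r4=17+16=33
r4=33-11=22
r4=22^9=31
r3=6+1=7
CMP r3, #8  (cmp 7,8)
BLT L1: taken
r4=31+16=47
r4=47-11=36
r4=36^9=45
r3=7+1=8
CMP r3, #8  (cmp 8,8)
BLT L1: not taken
halt.
Total executed instructions: 45.

45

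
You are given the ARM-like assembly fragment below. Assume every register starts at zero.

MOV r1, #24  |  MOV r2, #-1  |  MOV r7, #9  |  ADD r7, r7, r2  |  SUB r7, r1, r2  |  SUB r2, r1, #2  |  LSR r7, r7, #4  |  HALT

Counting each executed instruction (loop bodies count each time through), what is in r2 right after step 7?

22

r1=24
r2=-1
r7=9
r7=9+(-1)=8
r7=24-(-1)=25
r2=24-2=22
r7=25>>4=1
After step 7: r2 = 22.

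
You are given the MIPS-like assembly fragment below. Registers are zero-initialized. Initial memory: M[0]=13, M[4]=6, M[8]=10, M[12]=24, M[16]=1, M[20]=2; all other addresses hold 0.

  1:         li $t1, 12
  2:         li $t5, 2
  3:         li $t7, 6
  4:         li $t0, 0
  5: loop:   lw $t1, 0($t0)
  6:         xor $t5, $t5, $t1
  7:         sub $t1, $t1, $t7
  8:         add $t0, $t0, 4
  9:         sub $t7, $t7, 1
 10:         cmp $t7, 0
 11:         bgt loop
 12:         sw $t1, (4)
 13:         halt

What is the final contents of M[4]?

1

after li $t1, 12: $t1=12
after li $t5, 2: $t5=2
after li $t7, 6: $t7=6
after li $t0, 0: $t0=0
after lw $t1, 0($t0): $t1=M[0]=13
after xor $t5, $t5, $t1: $t5=2^13=15
after sub $t1, $t1, $t7: $t1=13-6=7
after add $t0, $t0, 4: $t0=0+4=4
after sub $t7, $t7, 1: $t7=6-1=5
cmp $t7, 0  (cmp 5,0)
bgt loop: taken
after lw $t1, 0($t0): $t1=M[4]=6
after xor $t5, $t5, $t1: $t5=15^6=9
after sub $t1, $t1, $t7: $t1=6-5=1
after add $t0, $t0, 4: $t0=4+4=8
after sub $t7, $t7, 1: $t7=5-1=4
cmp $t7, 0  (cmp 4,0)
bgt loop: taken
after lw $t1, 0($t0): $t1=M[8]=10
after xor $t5, $t5, $t1: $t5=9^10=3
after sub $t1, $t1, $t7: $t1=10-4=6
after add $t0, $t0, 4: $t0=8+4=12
after sub $t7, $t7, 1: $t7=4-1=3
cmp $t7, 0  (cmp 3,0)
bgt loop: taken
after lw $t1, 0($t0): $t1=M[12]=24
after xor $t5, $t5, $t1: $t5=3^24=27
after sub $t1, $t1, $t7: $t1=24-3=21
after add $t0, $t0, 4: $t0=12+4=16
after sub $t7, $t7, 1: $t7=3-1=2
cmp $t7, 0  (cmp 2,0)
bgt loop: taken
after lw $t1, 0($t0): $t1=M[16]=1
after xor $t5, $t5, $t1: $t5=27^1=26
after sub $t1, $t1, $t7: $t1=1-2=-1
after add $t0, $t0, 4: $t0=16+4=20
after sub $t7, $t7, 1: $t7=2-1=1
cmp $t7, 0  (cmp 1,0)
bgt loop: taken
after lw $t1, 0($t0): $t1=M[20]=2
after xor $t5, $t5, $t1: $t5=26^2=24
after sub $t1, $t1, $t7: $t1=2-1=1
after add $t0, $t0, 4: $t0=20+4=24
after sub $t7, $t7, 1: $t7=1-1=0
cmp $t7, 0  (cmp 0,0)
bgt loop: not taken
sw $t1, (4) → M[4]=1
halt.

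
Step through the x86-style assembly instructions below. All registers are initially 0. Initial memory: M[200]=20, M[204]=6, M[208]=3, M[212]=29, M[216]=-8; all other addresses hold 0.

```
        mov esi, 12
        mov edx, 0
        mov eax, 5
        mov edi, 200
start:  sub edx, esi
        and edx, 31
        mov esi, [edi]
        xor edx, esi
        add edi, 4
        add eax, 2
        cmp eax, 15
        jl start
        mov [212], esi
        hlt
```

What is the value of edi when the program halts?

mov esi, 12 → esi=12
mov edx, 0 → edx=0
mov eax, 5 → eax=5
mov edi, 200 → edi=200
sub edx, esi → edx=0-12=-12
and edx, 31 → edx=(-12)&31=20
mov esi, [edi] → esi=M[200]=20
xor edx, esi → edx=20^20=0
add edi, 4 → edi=200+4=204
add eax, 2 → eax=5+2=7
cmp eax, 15  (cmp 7,15)
jl start: taken
sub edx, esi → edx=0-20=-20
and edx, 31 → edx=(-20)&31=12
mov esi, [edi] → esi=M[204]=6
xor edx, esi → edx=12^6=10
add edi, 4 → edi=204+4=208
add eax, 2 → eax=7+2=9
cmp eax, 15  (cmp 9,15)
jl start: taken
sub edx, esi → edx=10-6=4
and edx, 31 → edx=4&31=4
mov esi, [edi] → esi=M[208]=3
xor edx, esi → edx=4^3=7
add edi, 4 → edi=208+4=212
add eax, 2 → eax=9+2=11
cmp eax, 15  (cmp 11,15)
jl start: taken
sub edx, esi → edx=7-3=4
and edx, 31 → edx=4&31=4
mov esi, [edi] → esi=M[212]=29
xor edx, esi → edx=4^29=25
add edi, 4 → edi=212+4=216
add eax, 2 → eax=11+2=13
cmp eax, 15  (cmp 13,15)
jl start: taken
sub edx, esi → edx=25-29=-4
and edx, 31 → edx=(-4)&31=28
mov esi, [edi] → esi=M[216]=-8
xor edx, esi → edx=28^(-8)=-28
add edi, 4 → edi=216+4=220
add eax, 2 → eax=13+2=15
cmp eax, 15  (cmp 15,15)
jl start: not taken
mov [212], esi → M[212]=-8
halt.

220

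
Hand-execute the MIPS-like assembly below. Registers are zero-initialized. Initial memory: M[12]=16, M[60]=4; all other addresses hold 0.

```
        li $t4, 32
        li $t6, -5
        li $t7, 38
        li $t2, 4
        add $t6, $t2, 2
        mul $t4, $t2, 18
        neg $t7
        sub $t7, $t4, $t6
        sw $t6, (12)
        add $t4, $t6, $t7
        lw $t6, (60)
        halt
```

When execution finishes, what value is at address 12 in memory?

6

after li $t4, 32: $t4=32
after li $t6, -5: $t6=-5
after li $t7, 38: $t7=38
after li $t2, 4: $t2=4
after add $t6, $t2, 2: $t6=4+2=6
after mul $t4, $t2, 18: $t4=4*18=72
after neg $t7: $t7=-(38)=-38
after sub $t7, $t4, $t6: $t7=72-6=66
sw $t6, (12) → M[12]=6
after add $t4, $t6, $t7: $t4=6+66=72
after lw $t6, (60): $t6=M[60]=4
halt.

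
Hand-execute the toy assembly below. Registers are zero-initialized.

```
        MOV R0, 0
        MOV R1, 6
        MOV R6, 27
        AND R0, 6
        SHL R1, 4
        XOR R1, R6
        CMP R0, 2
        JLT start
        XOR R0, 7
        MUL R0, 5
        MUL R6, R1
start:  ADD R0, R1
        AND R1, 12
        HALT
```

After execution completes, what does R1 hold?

8

MOV R0, 0 → R0=0
MOV R1, 6 → R1=6
MOV R6, 27 → R6=27
AND R0, 6 → R0=0&6=0
SHL R1, 4 → R1=6<<4=96
XOR R1, R6 → R1=96^27=123
CMP R0, 2  (cmp 0,2)
JLT start: taken
ADD R0, R1 → R0=0+123=123
AND R1, 12 → R1=123&12=8
halt.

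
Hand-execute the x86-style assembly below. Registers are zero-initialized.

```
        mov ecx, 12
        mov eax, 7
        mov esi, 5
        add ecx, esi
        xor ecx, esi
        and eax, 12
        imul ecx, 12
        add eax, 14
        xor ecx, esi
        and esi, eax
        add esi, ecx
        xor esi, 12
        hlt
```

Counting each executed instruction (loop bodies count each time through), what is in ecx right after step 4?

17

mov ecx, 12 → ecx=12
mov eax, 7 → eax=7
mov esi, 5 → esi=5
add ecx, esi → ecx=12+5=17
After step 4: ecx = 17.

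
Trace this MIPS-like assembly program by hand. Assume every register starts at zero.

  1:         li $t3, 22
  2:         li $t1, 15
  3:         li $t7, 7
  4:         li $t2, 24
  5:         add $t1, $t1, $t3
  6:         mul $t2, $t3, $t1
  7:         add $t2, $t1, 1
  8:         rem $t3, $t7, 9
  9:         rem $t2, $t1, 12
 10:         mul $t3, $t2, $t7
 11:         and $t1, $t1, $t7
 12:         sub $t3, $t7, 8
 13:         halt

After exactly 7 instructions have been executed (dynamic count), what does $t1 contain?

37

li $t3, 22 → $t3=22
li $t1, 15 → $t1=15
li $t7, 7 → $t7=7
li $t2, 24 → $t2=24
add $t1, $t1, $t3 → $t1=15+22=37
mul $t2, $t3, $t1 → $t2=22*37=814
add $t2, $t1, 1 → $t2=37+1=38
After step 7: $t1 = 37.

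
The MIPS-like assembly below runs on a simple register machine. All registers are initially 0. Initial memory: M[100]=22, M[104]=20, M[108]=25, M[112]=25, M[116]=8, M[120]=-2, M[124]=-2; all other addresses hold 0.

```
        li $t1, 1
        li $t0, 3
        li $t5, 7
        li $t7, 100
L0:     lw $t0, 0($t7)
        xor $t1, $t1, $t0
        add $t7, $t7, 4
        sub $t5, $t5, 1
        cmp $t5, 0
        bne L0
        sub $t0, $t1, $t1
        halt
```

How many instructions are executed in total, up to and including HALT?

48

after li $t1, 1: $t1=1
after li $t0, 3: $t0=3
after li $t5, 7: $t5=7
after li $t7, 100: $t7=100
after lw $t0, 0($t7): $t0=M[100]=22
after xor $t1, $t1, $t0: $t1=1^22=23
after add $t7, $t7, 4: $t7=100+4=104
after sub $t5, $t5, 1: $t5=7-1=6
cmp $t5, 0  (cmp 6,0)
bne L0: taken
after lw $t0, 0($t7): $t0=M[104]=20
after xor $t1, $t1, $t0: $t1=23^20=3
after add $t7, $t7, 4: $t7=104+4=108
after sub $t5, $t5, 1: $t5=6-1=5
cmp $t5, 0  (cmp 5,0)
bne L0: taken
after lw $t0, 0($t7): $t0=M[108]=25
after xor $t1, $t1, $t0: $t1=3^25=26
after add $t7, $t7, 4: $t7=108+4=112
after sub $t5, $t5, 1: $t5=5-1=4
cmp $t5, 0  (cmp 4,0)
bne L0: taken
after lw $t0, 0($t7): $t0=M[112]=25
after xor $t1, $t1, $t0: $t1=26^25=3
after add $t7, $t7, 4: $t7=112+4=116
after sub $t5, $t5, 1: $t5=4-1=3
cmp $t5, 0  (cmp 3,0)
bne L0: taken
after lw $t0, 0($t7): $t0=M[116]=8
after xor $t1, $t1, $t0: $t1=3^8=11
after add $t7, $t7, 4: $t7=116+4=120
after sub $t5, $t5, 1: $t5=3-1=2
cmp $t5, 0  (cmp 2,0)
bne L0: taken
after lw $t0, 0($t7): $t0=M[120]=-2
after xor $t1, $t1, $t0: $t1=11^(-2)=-11
after add $t7, $t7, 4: $t7=120+4=124
after sub $t5, $t5, 1: $t5=2-1=1
cmp $t5, 0  (cmp 1,0)
bne L0: taken
after lw $t0, 0($t7): $t0=M[124]=-2
after xor $t1, $t1, $t0: $t1=(-11)^(-2)=11
after add $t7, $t7, 4: $t7=124+4=128
after sub $t5, $t5, 1: $t5=1-1=0
cmp $t5, 0  (cmp 0,0)
bne L0: not taken
after sub $t0, $t1, $t1: $t0=11-11=0
halt.
Total executed instructions: 48.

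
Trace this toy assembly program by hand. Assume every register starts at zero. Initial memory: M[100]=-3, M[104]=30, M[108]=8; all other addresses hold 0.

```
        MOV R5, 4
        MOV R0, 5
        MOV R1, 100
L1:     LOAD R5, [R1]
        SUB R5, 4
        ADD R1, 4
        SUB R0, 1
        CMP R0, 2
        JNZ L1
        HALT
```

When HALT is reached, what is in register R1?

after MOV R5, 4: R5=4
after MOV R0, 5: R0=5
after MOV R1, 100: R1=100
after LOAD R5, [R1]: R5=M[100]=-3
after SUB R5, 4: R5=(-3)-4=-7
after ADD R1, 4: R1=100+4=104
after SUB R0, 1: R0=5-1=4
CMP R0, 2  (cmp 4,2)
JNZ L1: taken
after LOAD R5, [R1]: R5=M[104]=30
after SUB R5, 4: R5=30-4=26
after ADD R1, 4: R1=104+4=108
after SUB R0, 1: R0=4-1=3
CMP R0, 2  (cmp 3,2)
JNZ L1: taken
after LOAD R5, [R1]: R5=M[108]=8
after SUB R5, 4: R5=8-4=4
after ADD R1, 4: R1=108+4=112
after SUB R0, 1: R0=3-1=2
CMP R0, 2  (cmp 2,2)
JNZ L1: not taken
halt.

112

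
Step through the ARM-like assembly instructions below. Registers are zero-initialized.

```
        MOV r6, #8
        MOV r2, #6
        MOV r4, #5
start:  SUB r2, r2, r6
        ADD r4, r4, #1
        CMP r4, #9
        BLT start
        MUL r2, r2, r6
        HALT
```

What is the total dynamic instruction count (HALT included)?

21

MOV r6, #8 → r6=8
MOV r2, #6 → r2=6
MOV r4, #5 → r4=5
SUB r2, r2, r6 → r2=6-8=-2
ADD r4, r4, #1 → r4=5+1=6
CMP r4, #9  (cmp 6,9)
BLT start: taken
SUB r2, r2, r6 → r2=(-2)-8=-10
ADD r4, r4, #1 → r4=6+1=7
CMP r4, #9  (cmp 7,9)
BLT start: taken
SUB r2, r2, r6 → r2=(-10)-8=-18
ADD r4, r4, #1 → r4=7+1=8
CMP r4, #9  (cmp 8,9)
BLT start: taken
SUB r2, r2, r6 → r2=(-18)-8=-26
ADD r4, r4, #1 → r4=8+1=9
CMP r4, #9  (cmp 9,9)
BLT start: not taken
MUL r2, r2, r6 → r2=(-26)*8=-208
halt.
Total executed instructions: 21.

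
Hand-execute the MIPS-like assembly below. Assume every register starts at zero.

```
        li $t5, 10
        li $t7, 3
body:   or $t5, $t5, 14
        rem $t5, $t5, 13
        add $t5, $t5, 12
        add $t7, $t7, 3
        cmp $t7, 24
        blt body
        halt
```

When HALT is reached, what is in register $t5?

$t5=10
$t7=3
$t5=10|14=14
$t5=14%13=1
$t5=1+12=13
$t7=3+3=6
cmp $t7, 24  (cmp 6,24)
blt body: taken
$t5=13|14=15
$t5=15%13=2
$t5=2+12=14
$t7=6+3=9
cmp $t7, 24  (cmp 9,24)
blt body: taken
$t5=14|14=14
$t5=14%13=1
$t5=1+12=13
$t7=9+3=12
cmp $t7, 24  (cmp 12,24)
blt body: taken
$t5=13|14=15
$t5=15%13=2
$t5=2+12=14
$t7=12+3=15
cmp $t7, 24  (cmp 15,24)
blt body: taken
$t5=14|14=14
$t5=14%13=1
$t5=1+12=13
$t7=15+3=18
cmp $t7, 24  (cmp 18,24)
blt body: taken
$t5=13|14=15
$t5=15%13=2
$t5=2+12=14
$t7=18+3=21
cmp $t7, 24  (cmp 21,24)
blt body: taken
$t5=14|14=14
$t5=14%13=1
$t5=1+12=13
$t7=21+3=24
cmp $t7, 24  (cmp 24,24)
blt body: not taken
halt.

13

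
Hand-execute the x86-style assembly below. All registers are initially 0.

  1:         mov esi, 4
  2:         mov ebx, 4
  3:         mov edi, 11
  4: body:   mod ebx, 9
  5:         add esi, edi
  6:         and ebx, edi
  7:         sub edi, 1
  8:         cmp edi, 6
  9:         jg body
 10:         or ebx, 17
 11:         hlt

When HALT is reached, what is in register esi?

after mov esi, 4: esi=4
after mov ebx, 4: ebx=4
after mov edi, 11: edi=11
after mod ebx, 9: ebx=4%9=4
after add esi, edi: esi=4+11=15
after and ebx, edi: ebx=4&11=0
after sub edi, 1: edi=11-1=10
cmp edi, 6  (cmp 10,6)
jg body: taken
after mod ebx, 9: ebx=0%9=0
after add esi, edi: esi=15+10=25
after and ebx, edi: ebx=0&10=0
after sub edi, 1: edi=10-1=9
cmp edi, 6  (cmp 9,6)
jg body: taken
after mod ebx, 9: ebx=0%9=0
after add esi, edi: esi=25+9=34
after and ebx, edi: ebx=0&9=0
after sub edi, 1: edi=9-1=8
cmp edi, 6  (cmp 8,6)
jg body: taken
after mod ebx, 9: ebx=0%9=0
after add esi, edi: esi=34+8=42
after and ebx, edi: ebx=0&8=0
after sub edi, 1: edi=8-1=7
cmp edi, 6  (cmp 7,6)
jg body: taken
after mod ebx, 9: ebx=0%9=0
after add esi, edi: esi=42+7=49
after and ebx, edi: ebx=0&7=0
after sub edi, 1: edi=7-1=6
cmp edi, 6  (cmp 6,6)
jg body: not taken
after or ebx, 17: ebx=0|17=17
halt.

49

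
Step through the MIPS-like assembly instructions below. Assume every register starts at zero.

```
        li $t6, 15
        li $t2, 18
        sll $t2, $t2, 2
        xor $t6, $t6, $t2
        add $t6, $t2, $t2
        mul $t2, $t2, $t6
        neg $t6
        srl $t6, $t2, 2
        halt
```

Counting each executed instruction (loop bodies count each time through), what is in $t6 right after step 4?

71

li $t6, 15 → $t6=15
li $t2, 18 → $t2=18
sll $t2, $t2, 2 → $t2=18<<2=72
xor $t6, $t6, $t2 → $t6=15^72=71
After step 4: $t6 = 71.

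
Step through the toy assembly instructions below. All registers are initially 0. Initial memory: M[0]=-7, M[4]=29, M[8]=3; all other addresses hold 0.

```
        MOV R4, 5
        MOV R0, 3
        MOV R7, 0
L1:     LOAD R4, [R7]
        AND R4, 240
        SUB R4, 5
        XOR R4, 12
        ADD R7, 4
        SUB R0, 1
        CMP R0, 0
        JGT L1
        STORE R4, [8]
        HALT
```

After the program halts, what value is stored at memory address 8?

-9

MOV R4, 5 → R4=5
MOV R0, 3 → R0=3
MOV R7, 0 → R7=0
LOAD R4, [R7] → R4=M[0]=-7
AND R4, 240 → R4=(-7)&240=240
SUB R4, 5 → R4=240-5=235
XOR R4, 12 → R4=235^12=231
ADD R7, 4 → R7=0+4=4
SUB R0, 1 → R0=3-1=2
CMP R0, 0  (cmp 2,0)
JGT L1: taken
LOAD R4, [R7] → R4=M[4]=29
AND R4, 240 → R4=29&240=16
SUB R4, 5 → R4=16-5=11
XOR R4, 12 → R4=11^12=7
ADD R7, 4 → R7=4+4=8
SUB R0, 1 → R0=2-1=1
CMP R0, 0  (cmp 1,0)
JGT L1: taken
LOAD R4, [R7] → R4=M[8]=3
AND R4, 240 → R4=3&240=0
SUB R4, 5 → R4=0-5=-5
XOR R4, 12 → R4=(-5)^12=-9
ADD R7, 4 → R7=8+4=12
SUB R0, 1 → R0=1-1=0
CMP R0, 0  (cmp 0,0)
JGT L1: not taken
STORE R4, [8] → M[8]=-9
halt.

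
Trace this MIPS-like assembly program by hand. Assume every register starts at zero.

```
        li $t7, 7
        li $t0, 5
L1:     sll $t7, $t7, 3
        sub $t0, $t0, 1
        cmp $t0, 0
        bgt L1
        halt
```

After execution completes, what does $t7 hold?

after li $t7, 7: $t7=7
after li $t0, 5: $t0=5
after sll $t7, $t7, 3: $t7=7<<3=56
after sub $t0, $t0, 1: $t0=5-1=4
cmp $t0, 0  (cmp 4,0)
bgt L1: taken
after sll $t7, $t7, 3: $t7=56<<3=448
after sub $t0, $t0, 1: $t0=4-1=3
cmp $t0, 0  (cmp 3,0)
bgt L1: taken
after sll $t7, $t7, 3: $t7=448<<3=3584
after sub $t0, $t0, 1: $t0=3-1=2
cmp $t0, 0  (cmp 2,0)
bgt L1: taken
after sll $t7, $t7, 3: $t7=3584<<3=28672
after sub $t0, $t0, 1: $t0=2-1=1
cmp $t0, 0  (cmp 1,0)
bgt L1: taken
after sll $t7, $t7, 3: $t7=28672<<3=229376
after sub $t0, $t0, 1: $t0=1-1=0
cmp $t0, 0  (cmp 0,0)
bgt L1: not taken
halt.

229376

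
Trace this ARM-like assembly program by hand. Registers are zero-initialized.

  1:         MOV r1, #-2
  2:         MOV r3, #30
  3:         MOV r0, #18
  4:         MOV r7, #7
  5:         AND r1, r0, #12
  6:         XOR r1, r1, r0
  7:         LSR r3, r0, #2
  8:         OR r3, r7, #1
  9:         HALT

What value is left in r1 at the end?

18

r1=-2
r3=30
r0=18
r7=7
r1=18&12=0
r1=0^18=18
r3=18>>2=4
r3=7|1=7
halt.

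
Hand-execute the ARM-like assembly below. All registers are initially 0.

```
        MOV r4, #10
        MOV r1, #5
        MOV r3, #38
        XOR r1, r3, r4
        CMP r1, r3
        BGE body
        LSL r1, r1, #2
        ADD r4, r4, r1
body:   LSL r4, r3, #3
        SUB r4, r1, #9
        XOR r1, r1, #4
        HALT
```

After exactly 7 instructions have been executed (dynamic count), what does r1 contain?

r4=10
r1=5
r3=38
r1=38^10=44
CMP r1, r3  (cmp 44,38)
BGE body: taken
r4=38<<3=304
After step 7: r1 = 44.

44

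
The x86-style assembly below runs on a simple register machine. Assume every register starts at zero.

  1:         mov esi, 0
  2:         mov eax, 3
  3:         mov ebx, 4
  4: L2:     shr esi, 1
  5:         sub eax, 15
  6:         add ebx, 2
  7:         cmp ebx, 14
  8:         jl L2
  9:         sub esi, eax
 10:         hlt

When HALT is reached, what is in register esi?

esi=0
eax=3
ebx=4
esi=0>>1=0
eax=3-15=-12
ebx=4+2=6
cmp ebx, 14  (cmp 6,14)
jl L2: taken
esi=0>>1=0
eax=(-12)-15=-27
ebx=6+2=8
cmp ebx, 14  (cmp 8,14)
jl L2: taken
esi=0>>1=0
eax=(-27)-15=-42
ebx=8+2=10
cmp ebx, 14  (cmp 10,14)
jl L2: taken
esi=0>>1=0
eax=(-42)-15=-57
ebx=10+2=12
cmp ebx, 14  (cmp 12,14)
jl L2: taken
esi=0>>1=0
eax=(-57)-15=-72
ebx=12+2=14
cmp ebx, 14  (cmp 14,14)
jl L2: not taken
esi=0-(-72)=72
halt.

72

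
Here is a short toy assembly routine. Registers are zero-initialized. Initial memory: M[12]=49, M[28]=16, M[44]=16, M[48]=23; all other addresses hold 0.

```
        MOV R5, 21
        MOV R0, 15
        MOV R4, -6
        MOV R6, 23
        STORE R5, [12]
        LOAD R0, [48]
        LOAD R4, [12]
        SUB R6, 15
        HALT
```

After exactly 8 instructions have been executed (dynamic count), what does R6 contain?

8

after MOV R5, 21: R5=21
after MOV R0, 15: R0=15
after MOV R4, -6: R4=-6
after MOV R6, 23: R6=23
STORE R5, [12] → M[12]=21
after LOAD R0, [48]: R0=M[48]=23
after LOAD R4, [12]: R4=M[12]=21
after SUB R6, 15: R6=23-15=8
After step 8: R6 = 8.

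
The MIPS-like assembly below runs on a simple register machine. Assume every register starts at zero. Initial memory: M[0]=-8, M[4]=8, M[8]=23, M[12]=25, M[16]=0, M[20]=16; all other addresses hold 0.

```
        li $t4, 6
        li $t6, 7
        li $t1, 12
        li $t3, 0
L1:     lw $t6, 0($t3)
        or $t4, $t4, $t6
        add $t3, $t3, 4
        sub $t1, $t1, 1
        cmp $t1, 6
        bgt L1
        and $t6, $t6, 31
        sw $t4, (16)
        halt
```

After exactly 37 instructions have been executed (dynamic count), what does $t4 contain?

-1

$t4=6
$t6=7
$t1=12
$t3=0
$t6=M[0]=-8
$t4=6|(-8)=-2
$t3=0+4=4
$t1=12-1=11
cmp $t1, 6  (cmp 11,6)
bgt L1: taken
$t6=M[4]=8
$t4=(-2)|8=-2
$t3=4+4=8
$t1=11-1=10
cmp $t1, 6  (cmp 10,6)
bgt L1: taken
$t6=M[8]=23
$t4=(-2)|23=-1
$t3=8+4=12
$t1=10-1=9
cmp $t1, 6  (cmp 9,6)
bgt L1: taken
$t6=M[12]=25
$t4=(-1)|25=-1
$t3=12+4=16
$t1=9-1=8
cmp $t1, 6  (cmp 8,6)
bgt L1: taken
$t6=M[16]=0
$t4=(-1)|0=-1
$t3=16+4=20
$t1=8-1=7
cmp $t1, 6  (cmp 7,6)
bgt L1: taken
$t6=M[20]=16
$t4=(-1)|16=-1
$t3=20+4=24
After step 37: $t4 = -1.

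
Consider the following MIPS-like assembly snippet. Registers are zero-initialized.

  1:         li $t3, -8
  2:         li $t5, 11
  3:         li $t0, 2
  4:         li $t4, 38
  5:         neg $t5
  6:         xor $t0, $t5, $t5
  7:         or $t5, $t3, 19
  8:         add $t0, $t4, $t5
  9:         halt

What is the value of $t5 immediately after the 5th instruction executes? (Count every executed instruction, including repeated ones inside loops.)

li $t3, -8 → $t3=-8
li $t5, 11 → $t5=11
li $t0, 2 → $t0=2
li $t4, 38 → $t4=38
neg $t5 → $t5=-(11)=-11
After step 5: $t5 = -11.

-11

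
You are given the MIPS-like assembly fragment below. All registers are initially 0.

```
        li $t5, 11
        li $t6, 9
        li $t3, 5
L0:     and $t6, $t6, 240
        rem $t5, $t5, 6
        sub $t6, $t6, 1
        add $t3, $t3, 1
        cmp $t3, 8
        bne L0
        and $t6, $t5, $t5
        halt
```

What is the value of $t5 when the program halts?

after li $t5, 11: $t5=11
after li $t6, 9: $t6=9
after li $t3, 5: $t3=5
after and $t6, $t6, 240: $t6=9&240=0
after rem $t5, $t5, 6: $t5=11%6=5
after sub $t6, $t6, 1: $t6=0-1=-1
after add $t3, $t3, 1: $t3=5+1=6
cmp $t3, 8  (cmp 6,8)
bne L0: taken
after and $t6, $t6, 240: $t6=(-1)&240=240
after rem $t5, $t5, 6: $t5=5%6=5
after sub $t6, $t6, 1: $t6=240-1=239
after add $t3, $t3, 1: $t3=6+1=7
cmp $t3, 8  (cmp 7,8)
bne L0: taken
after and $t6, $t6, 240: $t6=239&240=224
after rem $t5, $t5, 6: $t5=5%6=5
after sub $t6, $t6, 1: $t6=224-1=223
after add $t3, $t3, 1: $t3=7+1=8
cmp $t3, 8  (cmp 8,8)
bne L0: not taken
after and $t6, $t5, $t5: $t6=5&5=5
halt.

5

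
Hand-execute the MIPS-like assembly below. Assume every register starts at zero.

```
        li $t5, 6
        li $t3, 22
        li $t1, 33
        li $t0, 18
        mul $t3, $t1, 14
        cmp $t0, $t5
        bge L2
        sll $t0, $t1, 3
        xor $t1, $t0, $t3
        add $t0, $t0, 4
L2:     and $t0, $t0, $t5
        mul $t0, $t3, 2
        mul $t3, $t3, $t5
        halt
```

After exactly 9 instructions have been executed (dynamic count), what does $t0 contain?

924

after li $t5, 6: $t5=6
after li $t3, 22: $t3=22
after li $t1, 33: $t1=33
after li $t0, 18: $t0=18
after mul $t3, $t1, 14: $t3=33*14=462
cmp $t0, $t5  (cmp 18,6)
bge L2: taken
after and $t0, $t0, $t5: $t0=18&6=2
after mul $t0, $t3, 2: $t0=462*2=924
After step 9: $t0 = 924.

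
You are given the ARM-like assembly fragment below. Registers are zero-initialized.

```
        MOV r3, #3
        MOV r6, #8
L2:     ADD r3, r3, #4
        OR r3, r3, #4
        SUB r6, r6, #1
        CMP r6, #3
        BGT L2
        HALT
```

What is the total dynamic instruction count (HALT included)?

after MOV r3, #3: r3=3
after MOV r6, #8: r6=8
after ADD r3, r3, #4: r3=3+4=7
after OR r3, r3, #4: r3=7|4=7
after SUB r6, r6, #1: r6=8-1=7
CMP r6, #3  (cmp 7,3)
BGT L2: taken
after ADD r3, r3, #4: r3=7+4=11
after OR r3, r3, #4: r3=11|4=15
after SUB r6, r6, #1: r6=7-1=6
CMP r6, #3  (cmp 6,3)
BGT L2: taken
after ADD r3, r3, #4: r3=15+4=19
after OR r3, r3, #4: r3=19|4=23
after SUB r6, r6, #1: r6=6-1=5
CMP r6, #3  (cmp 5,3)
BGT L2: taken
after ADD r3, r3, #4: r3=23+4=27
after OR r3, r3, #4: r3=27|4=31
after SUB r6, r6, #1: r6=5-1=4
CMP r6, #3  (cmp 4,3)
BGT L2: taken
after ADD r3, r3, #4: r3=31+4=35
after OR r3, r3, #4: r3=35|4=39
after SUB r6, r6, #1: r6=4-1=3
CMP r6, #3  (cmp 3,3)
BGT L2: not taken
halt.
Total executed instructions: 28.

28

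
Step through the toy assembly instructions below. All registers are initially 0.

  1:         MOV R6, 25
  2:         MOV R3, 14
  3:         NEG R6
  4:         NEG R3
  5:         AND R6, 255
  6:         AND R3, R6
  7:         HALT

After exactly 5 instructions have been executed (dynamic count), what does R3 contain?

-14

R6=25
R3=14
R6=-(25)=-25
R3=-(14)=-14
R6=(-25)&255=231
After step 5: R3 = -14.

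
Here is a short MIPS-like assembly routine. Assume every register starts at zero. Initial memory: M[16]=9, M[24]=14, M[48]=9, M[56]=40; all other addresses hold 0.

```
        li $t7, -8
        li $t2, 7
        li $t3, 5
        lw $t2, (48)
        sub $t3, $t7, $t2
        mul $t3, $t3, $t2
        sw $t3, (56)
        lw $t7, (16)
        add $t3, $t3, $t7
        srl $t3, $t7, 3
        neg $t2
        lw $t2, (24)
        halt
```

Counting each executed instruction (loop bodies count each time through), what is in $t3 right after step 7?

li $t7, -8 → $t7=-8
li $t2, 7 → $t2=7
li $t3, 5 → $t3=5
lw $t2, (48) → $t2=M[48]=9
sub $t3, $t7, $t2 → $t3=(-8)-9=-17
mul $t3, $t3, $t2 → $t3=(-17)*9=-153
sw $t3, (56) → M[56]=-153
After step 7: $t3 = -153.

-153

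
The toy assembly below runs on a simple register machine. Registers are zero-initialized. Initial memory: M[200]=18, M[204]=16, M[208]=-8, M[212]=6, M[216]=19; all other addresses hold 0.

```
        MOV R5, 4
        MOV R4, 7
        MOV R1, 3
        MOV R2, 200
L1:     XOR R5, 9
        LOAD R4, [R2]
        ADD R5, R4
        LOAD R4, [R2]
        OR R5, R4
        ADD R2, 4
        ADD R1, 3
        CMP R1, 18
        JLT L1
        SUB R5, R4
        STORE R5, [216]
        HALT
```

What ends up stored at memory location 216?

8

R5=4
R4=7
R1=3
R2=200
R5=4^9=13
R4=M[200]=18
R5=13+18=31
R4=M[200]=18
R5=31|18=31
R2=200+4=204
R1=3+3=6
CMP R1, 18  (cmp 6,18)
JLT L1: taken
R5=31^9=22
R4=M[204]=16
R5=22+16=38
R4=M[204]=16
R5=38|16=54
R2=204+4=208
R1=6+3=9
CMP R1, 18  (cmp 9,18)
JLT L1: taken
R5=54^9=63
R4=M[208]=-8
R5=63+(-8)=55
R4=M[208]=-8
R5=55|(-8)=-1
R2=208+4=212
R1=9+3=12
CMP R1, 18  (cmp 12,18)
JLT L1: taken
R5=(-1)^9=-10
R4=M[212]=6
R5=(-10)+6=-4
R4=M[212]=6
R5=(-4)|6=-2
R2=212+4=216
R1=12+3=15
CMP R1, 18  (cmp 15,18)
JLT L1: taken
R5=(-2)^9=-9
R4=M[216]=19
R5=(-9)+19=10
R4=M[216]=19
R5=10|19=27
R2=216+4=220
R1=15+3=18
CMP R1, 18  (cmp 18,18)
JLT L1: not taken
R5=27-19=8
STORE R5, [216] → M[216]=8
halt.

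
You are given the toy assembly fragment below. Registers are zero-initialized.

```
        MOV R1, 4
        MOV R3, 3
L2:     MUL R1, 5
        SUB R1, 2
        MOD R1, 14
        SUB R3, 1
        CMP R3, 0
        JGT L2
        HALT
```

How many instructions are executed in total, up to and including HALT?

21

MOV R1, 4 → R1=4
MOV R3, 3 → R3=3
MUL R1, 5 → R1=4*5=20
SUB R1, 2 → R1=20-2=18
MOD R1, 14 → R1=18%14=4
SUB R3, 1 → R3=3-1=2
CMP R3, 0  (cmp 2,0)
JGT L2: taken
MUL R1, 5 → R1=4*5=20
SUB R1, 2 → R1=20-2=18
MOD R1, 14 → R1=18%14=4
SUB R3, 1 → R3=2-1=1
CMP R3, 0  (cmp 1,0)
JGT L2: taken
MUL R1, 5 → R1=4*5=20
SUB R1, 2 → R1=20-2=18
MOD R1, 14 → R1=18%14=4
SUB R3, 1 → R3=1-1=0
CMP R3, 0  (cmp 0,0)
JGT L2: not taken
halt.
Total executed instructions: 21.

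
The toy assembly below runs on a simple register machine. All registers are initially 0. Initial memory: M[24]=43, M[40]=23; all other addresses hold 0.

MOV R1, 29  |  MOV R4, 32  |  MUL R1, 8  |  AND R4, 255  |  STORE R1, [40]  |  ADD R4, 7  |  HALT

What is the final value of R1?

after MOV R1, 29: R1=29
after MOV R4, 32: R4=32
after MUL R1, 8: R1=29*8=232
after AND R4, 255: R4=32&255=32
STORE R1, [40] → M[40]=232
after ADD R4, 7: R4=32+7=39
halt.

232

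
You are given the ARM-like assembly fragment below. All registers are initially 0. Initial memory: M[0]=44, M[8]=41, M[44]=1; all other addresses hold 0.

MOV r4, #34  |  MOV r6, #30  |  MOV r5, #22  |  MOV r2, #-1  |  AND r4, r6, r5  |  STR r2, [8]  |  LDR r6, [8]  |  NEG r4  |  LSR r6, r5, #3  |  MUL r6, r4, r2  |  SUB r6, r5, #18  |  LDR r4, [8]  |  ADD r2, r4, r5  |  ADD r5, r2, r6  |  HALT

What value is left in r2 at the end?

21

r4=34
r6=30
r5=22
r2=-1
r4=30&22=22
STR r2, [8] → M[8]=-1
r6=M[8]=-1
r4=-(22)=-22
r6=22>>3=2
r6=(-22)*(-1)=22
r6=22-18=4
r4=M[8]=-1
r2=(-1)+22=21
r5=21+4=25
halt.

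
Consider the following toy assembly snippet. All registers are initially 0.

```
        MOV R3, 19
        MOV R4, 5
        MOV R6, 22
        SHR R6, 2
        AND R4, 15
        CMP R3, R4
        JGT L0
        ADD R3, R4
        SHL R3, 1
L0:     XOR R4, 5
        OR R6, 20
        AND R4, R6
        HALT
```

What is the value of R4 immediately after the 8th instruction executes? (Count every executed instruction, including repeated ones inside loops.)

0

MOV R3, 19 → R3=19
MOV R4, 5 → R4=5
MOV R6, 22 → R6=22
SHR R6, 2 → R6=22>>2=5
AND R4, 15 → R4=5&15=5
CMP R3, R4  (cmp 19,5)
JGT L0: taken
XOR R4, 5 → R4=5^5=0
After step 8: R4 = 0.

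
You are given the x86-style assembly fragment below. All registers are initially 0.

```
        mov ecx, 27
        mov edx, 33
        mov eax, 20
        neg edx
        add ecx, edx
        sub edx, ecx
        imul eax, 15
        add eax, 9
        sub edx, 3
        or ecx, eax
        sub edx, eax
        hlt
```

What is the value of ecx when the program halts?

-1

ecx=27
edx=33
eax=20
edx=-(33)=-33
ecx=27+(-33)=-6
edx=(-33)-(-6)=-27
eax=20*15=300
eax=300+9=309
edx=(-27)-3=-30
ecx=(-6)|309=-1
edx=(-30)-309=-339
halt.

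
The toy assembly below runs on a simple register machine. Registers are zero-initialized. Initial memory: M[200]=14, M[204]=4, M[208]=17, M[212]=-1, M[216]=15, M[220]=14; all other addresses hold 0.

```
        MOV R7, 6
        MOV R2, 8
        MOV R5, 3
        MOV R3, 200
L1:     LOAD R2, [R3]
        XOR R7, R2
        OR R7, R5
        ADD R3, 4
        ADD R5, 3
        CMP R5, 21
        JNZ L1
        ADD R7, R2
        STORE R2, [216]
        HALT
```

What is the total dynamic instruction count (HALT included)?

MOV R7, 6 → R7=6
MOV R2, 8 → R2=8
MOV R5, 3 → R5=3
MOV R3, 200 → R3=200
LOAD R2, [R3] → R2=M[200]=14
XOR R7, R2 → R7=6^14=8
OR R7, R5 → R7=8|3=11
ADD R3, 4 → R3=200+4=204
ADD R5, 3 → R5=3+3=6
CMP R5, 21  (cmp 6,21)
JNZ L1: taken
LOAD R2, [R3] → R2=M[204]=4
XOR R7, R2 → R7=11^4=15
OR R7, R5 → R7=15|6=15
ADD R3, 4 → R3=204+4=208
ADD R5, 3 → R5=6+3=9
CMP R5, 21  (cmp 9,21)
JNZ L1: taken
LOAD R2, [R3] → R2=M[208]=17
XOR R7, R2 → R7=15^17=30
OR R7, R5 → R7=30|9=31
ADD R3, 4 → R3=208+4=212
ADD R5, 3 → R5=9+3=12
CMP R5, 21  (cmp 12,21)
JNZ L1: taken
LOAD R2, [R3] → R2=M[212]=-1
XOR R7, R2 → R7=31^(-1)=-32
OR R7, R5 → R7=(-32)|12=-20
ADD R3, 4 → R3=212+4=216
ADD R5, 3 → R5=12+3=15
CMP R5, 21  (cmp 15,21)
JNZ L1: taken
LOAD R2, [R3] → R2=M[216]=15
XOR R7, R2 → R7=(-20)^15=-29
OR R7, R5 → R7=(-29)|15=-17
ADD R3, 4 → R3=216+4=220
ADD R5, 3 → R5=15+3=18
CMP R5, 21  (cmp 18,21)
JNZ L1: taken
LOAD R2, [R3] → R2=M[220]=14
XOR R7, R2 → R7=(-17)^14=-31
OR R7, R5 → R7=(-31)|18=-13
ADD R3, 4 → R3=220+4=224
ADD R5, 3 → R5=18+3=21
CMP R5, 21  (cmp 21,21)
JNZ L1: not taken
ADD R7, R2 → R7=(-13)+14=1
STORE R2, [216] → M[216]=14
halt.
Total executed instructions: 49.

49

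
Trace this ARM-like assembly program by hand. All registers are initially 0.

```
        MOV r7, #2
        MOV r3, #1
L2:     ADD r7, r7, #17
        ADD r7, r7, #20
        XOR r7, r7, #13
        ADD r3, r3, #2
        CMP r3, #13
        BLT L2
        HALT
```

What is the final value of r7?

194

MOV r7, #2 → r7=2
MOV r3, #1 → r3=1
ADD r7, r7, #17 → r7=2+17=19
ADD r7, r7, #20 → r7=19+20=39
XOR r7, r7, #13 → r7=39^13=42
ADD r3, r3, #2 → r3=1+2=3
CMP r3, #13  (cmp 3,13)
BLT L2: taken
ADD r7, r7, #17 → r7=42+17=59
ADD r7, r7, #20 → r7=59+20=79
XOR r7, r7, #13 → r7=79^13=66
ADD r3, r3, #2 → r3=3+2=5
CMP r3, #13  (cmp 5,13)
BLT L2: taken
ADD r7, r7, #17 → r7=66+17=83
ADD r7, r7, #20 → r7=83+20=103
XOR r7, r7, #13 → r7=103^13=106
ADD r3, r3, #2 → r3=5+2=7
CMP r3, #13  (cmp 7,13)
BLT L2: taken
ADD r7, r7, #17 → r7=106+17=123
ADD r7, r7, #20 → r7=123+20=143
XOR r7, r7, #13 → r7=143^13=130
ADD r3, r3, #2 → r3=7+2=9
CMP r3, #13  (cmp 9,13)
BLT L2: taken
ADD r7, r7, #17 → r7=130+17=147
ADD r7, r7, #20 → r7=147+20=167
XOR r7, r7, #13 → r7=167^13=170
ADD r3, r3, #2 → r3=9+2=11
CMP r3, #13  (cmp 11,13)
BLT L2: taken
ADD r7, r7, #17 → r7=170+17=187
ADD r7, r7, #20 → r7=187+20=207
XOR r7, r7, #13 → r7=207^13=194
ADD r3, r3, #2 → r3=11+2=13
CMP r3, #13  (cmp 13,13)
BLT L2: not taken
halt.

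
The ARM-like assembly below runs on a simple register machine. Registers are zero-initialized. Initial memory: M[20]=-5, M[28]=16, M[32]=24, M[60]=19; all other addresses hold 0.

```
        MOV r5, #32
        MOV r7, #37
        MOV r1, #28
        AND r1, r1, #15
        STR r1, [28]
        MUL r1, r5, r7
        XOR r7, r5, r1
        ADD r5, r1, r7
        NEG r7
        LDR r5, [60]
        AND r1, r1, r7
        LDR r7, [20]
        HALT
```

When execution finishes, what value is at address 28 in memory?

12

MOV r5, #32 → r5=32
MOV r7, #37 → r7=37
MOV r1, #28 → r1=28
AND r1, r1, #15 → r1=28&15=12
STR r1, [28] → M[28]=12
MUL r1, r5, r7 → r1=32*37=1184
XOR r7, r5, r1 → r7=32^1184=1152
ADD r5, r1, r7 → r5=1184+1152=2336
NEG r7 → r7=-(1152)=-1152
LDR r5, [60] → r5=M[60]=19
AND r1, r1, r7 → r1=1184&(-1152)=128
LDR r7, [20] → r7=M[20]=-5
halt.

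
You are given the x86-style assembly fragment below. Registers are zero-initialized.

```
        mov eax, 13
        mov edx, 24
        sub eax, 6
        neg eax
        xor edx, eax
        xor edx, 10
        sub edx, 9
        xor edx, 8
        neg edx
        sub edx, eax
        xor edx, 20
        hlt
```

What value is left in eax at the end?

-7

eax=13
edx=24
eax=13-6=7
eax=-(7)=-7
edx=24^(-7)=-31
edx=(-31)^10=-21
edx=(-21)-9=-30
edx=(-30)^8=-22
edx=-(-22)=22
edx=22-(-7)=29
edx=29^20=9
halt.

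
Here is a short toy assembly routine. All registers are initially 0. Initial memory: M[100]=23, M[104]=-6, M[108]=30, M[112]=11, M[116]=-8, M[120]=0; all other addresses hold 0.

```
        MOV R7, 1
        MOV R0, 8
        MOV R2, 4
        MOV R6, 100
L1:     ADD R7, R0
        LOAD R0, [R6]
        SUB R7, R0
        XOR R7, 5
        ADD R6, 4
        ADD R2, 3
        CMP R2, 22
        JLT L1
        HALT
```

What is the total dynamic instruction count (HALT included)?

53

MOV R7, 1 → R7=1
MOV R0, 8 → R0=8
MOV R2, 4 → R2=4
MOV R6, 100 → R6=100
ADD R7, R0 → R7=1+8=9
LOAD R0, [R6] → R0=M[100]=23
SUB R7, R0 → R7=9-23=-14
XOR R7, 5 → R7=(-14)^5=-9
ADD R6, 4 → R6=100+4=104
ADD R2, 3 → R2=4+3=7
CMP R2, 22  (cmp 7,22)
JLT L1: taken
ADD R7, R0 → R7=(-9)+23=14
LOAD R0, [R6] → R0=M[104]=-6
SUB R7, R0 → R7=14-(-6)=20
XOR R7, 5 → R7=20^5=17
ADD R6, 4 → R6=104+4=108
ADD R2, 3 → R2=7+3=10
CMP R2, 22  (cmp 10,22)
JLT L1: taken
ADD R7, R0 → R7=17+(-6)=11
LOAD R0, [R6] → R0=M[108]=30
SUB R7, R0 → R7=11-30=-19
XOR R7, 5 → R7=(-19)^5=-24
ADD R6, 4 → R6=108+4=112
ADD R2, 3 → R2=10+3=13
CMP R2, 22  (cmp 13,22)
JLT L1: taken
ADD R7, R0 → R7=(-24)+30=6
LOAD R0, [R6] → R0=M[112]=11
SUB R7, R0 → R7=6-11=-5
XOR R7, 5 → R7=(-5)^5=-2
ADD R6, 4 → R6=112+4=116
ADD R2, 3 → R2=13+3=16
CMP R2, 22  (cmp 16,22)
JLT L1: taken
ADD R7, R0 → R7=(-2)+11=9
LOAD R0, [R6] → R0=M[116]=-8
SUB R7, R0 → R7=9-(-8)=17
XOR R7, 5 → R7=17^5=20
ADD R6, 4 → R6=116+4=120
ADD R2, 3 → R2=16+3=19
CMP R2, 22  (cmp 19,22)
JLT L1: taken
ADD R7, R0 → R7=20+(-8)=12
LOAD R0, [R6] → R0=M[120]=0
SUB R7, R0 → R7=12-0=12
XOR R7, 5 → R7=12^5=9
ADD R6, 4 → R6=120+4=124
ADD R2, 3 → R2=19+3=22
CMP R2, 22  (cmp 22,22)
JLT L1: not taken
halt.
Total executed instructions: 53.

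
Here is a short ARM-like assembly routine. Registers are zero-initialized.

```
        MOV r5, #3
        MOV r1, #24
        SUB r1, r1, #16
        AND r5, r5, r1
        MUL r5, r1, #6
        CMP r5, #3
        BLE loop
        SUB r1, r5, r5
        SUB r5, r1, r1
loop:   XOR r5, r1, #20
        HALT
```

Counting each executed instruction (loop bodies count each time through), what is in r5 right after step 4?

MOV r5, #3 → r5=3
MOV r1, #24 → r1=24
SUB r1, r1, #16 → r1=24-16=8
AND r5, r5, r1 → r5=3&8=0
After step 4: r5 = 0.

0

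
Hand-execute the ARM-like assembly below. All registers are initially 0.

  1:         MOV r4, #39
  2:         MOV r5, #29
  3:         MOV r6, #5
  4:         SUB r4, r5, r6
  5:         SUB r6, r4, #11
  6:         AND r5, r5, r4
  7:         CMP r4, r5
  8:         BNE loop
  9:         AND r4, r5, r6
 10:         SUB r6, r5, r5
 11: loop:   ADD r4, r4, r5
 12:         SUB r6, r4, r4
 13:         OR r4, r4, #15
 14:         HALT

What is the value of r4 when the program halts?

after MOV r4, #39: r4=39
after MOV r5, #29: r5=29
after MOV r6, #5: r6=5
after SUB r4, r5, r6: r4=29-5=24
after SUB r6, r4, #11: r6=24-11=13
after AND r5, r5, r4: r5=29&24=24
CMP r4, r5  (cmp 24,24)
BNE loop: not taken
after AND r4, r5, r6: r4=24&13=8
after SUB r6, r5, r5: r6=24-24=0
after ADD r4, r4, r5: r4=8+24=32
after SUB r6, r4, r4: r6=32-32=0
after OR r4, r4, #15: r4=32|15=47
halt.

47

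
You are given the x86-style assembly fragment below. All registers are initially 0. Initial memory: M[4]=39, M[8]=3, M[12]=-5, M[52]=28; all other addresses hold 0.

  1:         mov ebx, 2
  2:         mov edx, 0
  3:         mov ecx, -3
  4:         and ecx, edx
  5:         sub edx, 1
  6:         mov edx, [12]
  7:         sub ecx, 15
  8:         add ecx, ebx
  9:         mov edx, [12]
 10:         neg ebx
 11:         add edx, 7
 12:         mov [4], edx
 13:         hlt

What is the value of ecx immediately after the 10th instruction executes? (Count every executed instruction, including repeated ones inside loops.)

after mov ebx, 2: ebx=2
after mov edx, 0: edx=0
after mov ecx, -3: ecx=-3
after and ecx, edx: ecx=(-3)&0=0
after sub edx, 1: edx=0-1=-1
after mov edx, [12]: edx=M[12]=-5
after sub ecx, 15: ecx=0-15=-15
after add ecx, ebx: ecx=(-15)+2=-13
after mov edx, [12]: edx=M[12]=-5
after neg ebx: ebx=-(2)=-2
After step 10: ecx = -13.

-13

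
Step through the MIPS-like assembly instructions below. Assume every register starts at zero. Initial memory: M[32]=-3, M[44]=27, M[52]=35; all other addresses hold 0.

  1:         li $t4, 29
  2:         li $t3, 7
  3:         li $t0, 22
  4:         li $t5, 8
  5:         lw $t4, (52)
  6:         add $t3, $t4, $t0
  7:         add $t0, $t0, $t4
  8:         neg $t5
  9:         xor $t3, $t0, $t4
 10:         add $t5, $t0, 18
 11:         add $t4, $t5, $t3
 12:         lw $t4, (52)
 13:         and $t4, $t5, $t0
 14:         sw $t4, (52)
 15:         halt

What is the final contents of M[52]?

9

after li $t4, 29: $t4=29
after li $t3, 7: $t3=7
after li $t0, 22: $t0=22
after li $t5, 8: $t5=8
after lw $t4, (52): $t4=M[52]=35
after add $t3, $t4, $t0: $t3=35+22=57
after add $t0, $t0, $t4: $t0=22+35=57
after neg $t5: $t5=-(8)=-8
after xor $t3, $t0, $t4: $t3=57^35=26
after add $t5, $t0, 18: $t5=57+18=75
after add $t4, $t5, $t3: $t4=75+26=101
after lw $t4, (52): $t4=M[52]=35
after and $t4, $t5, $t0: $t4=75&57=9
sw $t4, (52) → M[52]=9
halt.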